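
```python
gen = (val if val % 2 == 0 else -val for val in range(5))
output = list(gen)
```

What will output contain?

Step 1: For each val in range(5), yield val if even, else -val:
  val=0: even, yield 0
  val=1: odd, yield -1
  val=2: even, yield 2
  val=3: odd, yield -3
  val=4: even, yield 4
Therefore output = [0, -1, 2, -3, 4].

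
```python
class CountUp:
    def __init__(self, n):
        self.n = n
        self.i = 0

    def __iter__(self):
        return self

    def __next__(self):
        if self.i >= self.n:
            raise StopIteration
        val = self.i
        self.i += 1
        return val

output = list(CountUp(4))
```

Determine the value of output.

Step 1: CountUp(4) creates an iterator counting 0 to 3.
Step 2: list() consumes all values: [0, 1, 2, 3].
Therefore output = [0, 1, 2, 3].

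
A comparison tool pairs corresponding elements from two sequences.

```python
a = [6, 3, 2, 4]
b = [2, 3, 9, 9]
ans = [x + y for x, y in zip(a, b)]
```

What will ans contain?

Step 1: Add corresponding elements:
  6 + 2 = 8
  3 + 3 = 6
  2 + 9 = 11
  4 + 9 = 13
Therefore ans = [8, 6, 11, 13].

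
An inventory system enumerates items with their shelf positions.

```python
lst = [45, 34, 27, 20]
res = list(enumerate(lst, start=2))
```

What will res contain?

Step 1: enumerate with start=2:
  (2, 45)
  (3, 34)
  (4, 27)
  (5, 20)
Therefore res = [(2, 45), (3, 34), (4, 27), (5, 20)].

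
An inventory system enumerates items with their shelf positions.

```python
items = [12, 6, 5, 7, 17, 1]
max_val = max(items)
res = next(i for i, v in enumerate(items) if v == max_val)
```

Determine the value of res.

Step 1: max([12, 6, 5, 7, 17, 1]) = 17.
Step 2: Find first index where value == 17:
  Index 0: 12 != 17
  Index 1: 6 != 17
  Index 2: 5 != 17
  Index 3: 7 != 17
  Index 4: 17 == 17, found!
Therefore res = 4.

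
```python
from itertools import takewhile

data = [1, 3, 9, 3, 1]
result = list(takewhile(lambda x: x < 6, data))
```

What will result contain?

Step 1: takewhile stops at first element >= 6:
  1 < 6: take
  3 < 6: take
  9 >= 6: stop
Therefore result = [1, 3].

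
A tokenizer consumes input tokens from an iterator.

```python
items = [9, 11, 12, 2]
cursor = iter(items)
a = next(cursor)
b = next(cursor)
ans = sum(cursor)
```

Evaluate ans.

Step 1: Create iterator over [9, 11, 12, 2].
Step 2: a = next() = 9, b = next() = 11.
Step 3: sum() of remaining [12, 2] = 14.
Therefore ans = 14.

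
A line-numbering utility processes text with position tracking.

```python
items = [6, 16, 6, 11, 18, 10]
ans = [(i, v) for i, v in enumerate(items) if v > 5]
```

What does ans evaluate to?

Step 1: Filter enumerate([6, 16, 6, 11, 18, 10]) keeping v > 5:
  (0, 6): 6 > 5, included
  (1, 16): 16 > 5, included
  (2, 6): 6 > 5, included
  (3, 11): 11 > 5, included
  (4, 18): 18 > 5, included
  (5, 10): 10 > 5, included
Therefore ans = [(0, 6), (1, 16), (2, 6), (3, 11), (4, 18), (5, 10)].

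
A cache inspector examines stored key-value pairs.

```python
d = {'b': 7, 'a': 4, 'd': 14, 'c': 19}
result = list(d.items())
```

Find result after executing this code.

Step 1: d.items() returns (key, value) pairs in insertion order.
Therefore result = [('b', 7), ('a', 4), ('d', 14), ('c', 19)].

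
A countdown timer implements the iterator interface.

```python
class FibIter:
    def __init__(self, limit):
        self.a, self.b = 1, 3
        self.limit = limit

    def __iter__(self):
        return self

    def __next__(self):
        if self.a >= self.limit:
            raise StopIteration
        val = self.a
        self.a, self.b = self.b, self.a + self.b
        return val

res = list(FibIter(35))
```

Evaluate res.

Step 1: Fibonacci-like sequence (a=1, b=3) until >= 35:
  Yield 1, then a,b = 3,4
  Yield 3, then a,b = 4,7
  Yield 4, then a,b = 7,11
  Yield 7, then a,b = 11,18
  Yield 11, then a,b = 18,29
  Yield 18, then a,b = 29,47
  Yield 29, then a,b = 47,76
Step 2: 47 >= 35, stop.
Therefore res = [1, 3, 4, 7, 11, 18, 29].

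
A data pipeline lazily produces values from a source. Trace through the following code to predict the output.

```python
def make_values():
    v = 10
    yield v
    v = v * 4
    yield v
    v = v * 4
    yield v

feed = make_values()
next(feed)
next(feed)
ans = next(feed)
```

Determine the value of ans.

Step 1: Trace through generator execution:
  Yield 1: v starts at 10, yield 10
  Yield 2: v = 10 * 4 = 40, yield 40
  Yield 3: v = 40 * 4 = 160, yield 160
Step 2: First next() gets 10, second next() gets the second value, third next() yields 160.
Therefore ans = 160.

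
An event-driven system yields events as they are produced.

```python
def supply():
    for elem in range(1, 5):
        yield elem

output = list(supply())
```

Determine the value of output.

Step 1: The generator yields each value from range(1, 5).
Step 2: list() consumes all yields: [1, 2, 3, 4].
Therefore output = [1, 2, 3, 4].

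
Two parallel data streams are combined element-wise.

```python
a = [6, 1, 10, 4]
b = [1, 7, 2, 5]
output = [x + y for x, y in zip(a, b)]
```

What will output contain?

Step 1: Add corresponding elements:
  6 + 1 = 7
  1 + 7 = 8
  10 + 2 = 12
  4 + 5 = 9
Therefore output = [7, 8, 12, 9].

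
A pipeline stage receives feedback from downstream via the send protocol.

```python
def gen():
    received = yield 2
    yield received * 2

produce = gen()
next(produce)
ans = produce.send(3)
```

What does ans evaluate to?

Step 1: next(produce) advances to first yield, producing 2.
Step 2: send(3) resumes, received = 3.
Step 3: yield received * 2 = 3 * 2 = 6.
Therefore ans = 6.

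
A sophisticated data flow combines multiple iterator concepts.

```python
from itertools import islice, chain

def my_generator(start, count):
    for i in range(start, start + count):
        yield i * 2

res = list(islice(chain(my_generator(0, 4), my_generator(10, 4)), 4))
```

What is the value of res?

Step 1: my_generator(0, 4) yields [0, 2, 4, 6].
Step 2: my_generator(10, 4) yields [20, 22, 24, 26].
Step 3: chain concatenates: [0, 2, 4, 6, 20, 22, 24, 26].
Step 4: islice takes first 4: [0, 2, 4, 6].
Therefore res = [0, 2, 4, 6].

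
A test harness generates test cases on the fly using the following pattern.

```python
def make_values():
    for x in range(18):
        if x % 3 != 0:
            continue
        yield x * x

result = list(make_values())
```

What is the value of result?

Step 1: Only yield x**2 when x is divisible by 3:
  x=0: 0 % 3 == 0, yield 0**2 = 0
  x=3: 3 % 3 == 0, yield 3**2 = 9
  x=6: 6 % 3 == 0, yield 6**2 = 36
  x=9: 9 % 3 == 0, yield 9**2 = 81
  x=12: 12 % 3 == 0, yield 12**2 = 144
  x=15: 15 % 3 == 0, yield 15**2 = 225
Therefore result = [0, 9, 36, 81, 144, 225].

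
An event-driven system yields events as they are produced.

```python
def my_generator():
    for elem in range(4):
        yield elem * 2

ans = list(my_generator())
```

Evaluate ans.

Step 1: For each elem in range(4), yield elem * 2:
  elem=0: yield 0 * 2 = 0
  elem=1: yield 1 * 2 = 2
  elem=2: yield 2 * 2 = 4
  elem=3: yield 3 * 2 = 6
Therefore ans = [0, 2, 4, 6].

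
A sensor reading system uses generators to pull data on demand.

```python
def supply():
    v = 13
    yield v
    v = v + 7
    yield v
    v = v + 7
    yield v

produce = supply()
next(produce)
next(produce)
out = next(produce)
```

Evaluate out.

Step 1: Trace through generator execution:
  Yield 1: v starts at 13, yield 13
  Yield 2: v = 13 + 7 = 20, yield 20
  Yield 3: v = 20 + 7 = 27, yield 27
Step 2: First next() gets 13, second next() gets the second value, third next() yields 27.
Therefore out = 27.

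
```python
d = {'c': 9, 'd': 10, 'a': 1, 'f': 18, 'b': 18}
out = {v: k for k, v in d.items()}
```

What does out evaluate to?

Step 1: Invert dict (swap keys and values):
  'c': 9 -> 9: 'c'
  'd': 10 -> 10: 'd'
  'a': 1 -> 1: 'a'
  'f': 18 -> 18: 'f'
  'b': 18 -> 18: 'b'
Therefore out = {9: 'c', 10: 'd', 1: 'a', 18: 'b'}.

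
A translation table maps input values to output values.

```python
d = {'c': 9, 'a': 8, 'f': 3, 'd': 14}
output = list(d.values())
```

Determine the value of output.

Step 1: d.values() returns the dictionary values in insertion order.
Therefore output = [9, 8, 3, 14].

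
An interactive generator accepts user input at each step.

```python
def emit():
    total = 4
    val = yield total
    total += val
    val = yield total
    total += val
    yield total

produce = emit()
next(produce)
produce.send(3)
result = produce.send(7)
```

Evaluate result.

Step 1: next() -> yield total=4.
Step 2: send(3) -> val=3, total = 4+3 = 7, yield 7.
Step 3: send(7) -> val=7, total = 7+7 = 14, yield 14.
Therefore result = 14.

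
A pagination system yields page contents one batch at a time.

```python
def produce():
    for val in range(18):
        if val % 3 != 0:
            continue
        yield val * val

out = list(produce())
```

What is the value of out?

Step 1: Only yield val**2 when val is divisible by 3:
  val=0: 0 % 3 == 0, yield 0**2 = 0
  val=3: 3 % 3 == 0, yield 3**2 = 9
  val=6: 6 % 3 == 0, yield 6**2 = 36
  val=9: 9 % 3 == 0, yield 9**2 = 81
  val=12: 12 % 3 == 0, yield 12**2 = 144
  val=15: 15 % 3 == 0, yield 15**2 = 225
Therefore out = [0, 9, 36, 81, 144, 225].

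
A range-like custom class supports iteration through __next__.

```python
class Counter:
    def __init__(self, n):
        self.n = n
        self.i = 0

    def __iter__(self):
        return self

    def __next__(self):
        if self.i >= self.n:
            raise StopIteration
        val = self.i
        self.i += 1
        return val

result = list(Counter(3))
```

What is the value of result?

Step 1: Counter(3) creates an iterator counting 0 to 2.
Step 2: list() consumes all values: [0, 1, 2].
Therefore result = [0, 1, 2].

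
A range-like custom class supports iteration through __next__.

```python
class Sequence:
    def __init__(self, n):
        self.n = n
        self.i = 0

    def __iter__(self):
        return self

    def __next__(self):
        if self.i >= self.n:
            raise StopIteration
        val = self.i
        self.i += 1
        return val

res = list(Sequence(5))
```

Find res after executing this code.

Step 1: Sequence(5) creates an iterator counting 0 to 4.
Step 2: list() consumes all values: [0, 1, 2, 3, 4].
Therefore res = [0, 1, 2, 3, 4].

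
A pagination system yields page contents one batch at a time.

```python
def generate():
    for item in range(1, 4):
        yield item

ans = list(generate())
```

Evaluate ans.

Step 1: The generator yields each value from range(1, 4).
Step 2: list() consumes all yields: [1, 2, 3].
Therefore ans = [1, 2, 3].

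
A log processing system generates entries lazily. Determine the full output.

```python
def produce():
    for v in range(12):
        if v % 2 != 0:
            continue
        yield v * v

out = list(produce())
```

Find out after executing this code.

Step 1: Only yield v**2 when v is divisible by 2:
  v=0: 0 % 2 == 0, yield 0**2 = 0
  v=2: 2 % 2 == 0, yield 2**2 = 4
  v=4: 4 % 2 == 0, yield 4**2 = 16
  v=6: 6 % 2 == 0, yield 6**2 = 36
  v=8: 8 % 2 == 0, yield 8**2 = 64
  v=10: 10 % 2 == 0, yield 10**2 = 100
Therefore out = [0, 4, 16, 36, 64, 100].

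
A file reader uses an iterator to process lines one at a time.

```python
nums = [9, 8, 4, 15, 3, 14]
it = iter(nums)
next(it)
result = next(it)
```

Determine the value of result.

Step 1: Create iterator over [9, 8, 4, 15, 3, 14].
Step 2: next() consumes 9.
Step 3: next() returns 8.
Therefore result = 8.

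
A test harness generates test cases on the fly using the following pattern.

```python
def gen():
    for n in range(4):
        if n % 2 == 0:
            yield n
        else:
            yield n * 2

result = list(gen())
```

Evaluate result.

Step 1: For each n in range(4), yield n if even, else n*2:
  n=0 (even): yield 0
  n=1 (odd): yield 1*2 = 2
  n=2 (even): yield 2
  n=3 (odd): yield 3*2 = 6
Therefore result = [0, 2, 2, 6].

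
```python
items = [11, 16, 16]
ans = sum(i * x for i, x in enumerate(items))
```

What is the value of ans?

Step 1: Compute i * x for each (i, x) in enumerate([11, 16, 16]):
  i=0, x=11: 0*11 = 0
  i=1, x=16: 1*16 = 16
  i=2, x=16: 2*16 = 32
Step 2: sum = 0 + 16 + 32 = 48.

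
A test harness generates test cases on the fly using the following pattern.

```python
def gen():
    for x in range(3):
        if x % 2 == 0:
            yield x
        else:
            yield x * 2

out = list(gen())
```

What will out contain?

Step 1: For each x in range(3), yield x if even, else x*2:
  x=0 (even): yield 0
  x=1 (odd): yield 1*2 = 2
  x=2 (even): yield 2
Therefore out = [0, 2, 2].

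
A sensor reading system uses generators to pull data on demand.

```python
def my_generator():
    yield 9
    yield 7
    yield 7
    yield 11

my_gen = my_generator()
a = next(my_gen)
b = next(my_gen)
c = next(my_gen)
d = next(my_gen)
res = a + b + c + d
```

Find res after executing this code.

Step 1: Create generator and consume all values:
  a = next(my_gen) = 9
  b = next(my_gen) = 7
  c = next(my_gen) = 7
  d = next(my_gen) = 11
Step 2: res = 9 + 7 + 7 + 11 = 34.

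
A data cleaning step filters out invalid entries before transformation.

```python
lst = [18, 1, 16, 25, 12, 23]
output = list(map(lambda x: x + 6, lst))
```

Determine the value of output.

Step 1: Apply lambda x: x + 6 to each element:
  18 -> 24
  1 -> 7
  16 -> 22
  25 -> 31
  12 -> 18
  23 -> 29
Therefore output = [24, 7, 22, 31, 18, 29].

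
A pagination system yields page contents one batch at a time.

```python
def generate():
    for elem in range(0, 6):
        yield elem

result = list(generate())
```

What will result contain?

Step 1: The generator yields each value from range(0, 6).
Step 2: list() consumes all yields: [0, 1, 2, 3, 4, 5].
Therefore result = [0, 1, 2, 3, 4, 5].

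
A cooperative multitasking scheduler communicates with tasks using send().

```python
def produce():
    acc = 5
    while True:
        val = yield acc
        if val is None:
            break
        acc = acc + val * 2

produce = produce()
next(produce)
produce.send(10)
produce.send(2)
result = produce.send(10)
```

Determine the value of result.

Step 1: next() -> yield acc=5.
Step 2: send(10) -> val=10, acc = 5 + 10*2 = 25, yield 25.
Step 3: send(2) -> val=2, acc = 25 + 2*2 = 29, yield 29.
Step 4: send(10) -> val=10, acc = 29 + 10*2 = 49, yield 49.
Therefore result = 49.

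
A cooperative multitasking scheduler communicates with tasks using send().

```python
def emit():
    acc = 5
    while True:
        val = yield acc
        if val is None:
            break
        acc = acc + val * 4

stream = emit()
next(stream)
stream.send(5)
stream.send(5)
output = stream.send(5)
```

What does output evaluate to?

Step 1: next() -> yield acc=5.
Step 2: send(5) -> val=5, acc = 5 + 5*4 = 25, yield 25.
Step 3: send(5) -> val=5, acc = 25 + 5*4 = 45, yield 45.
Step 4: send(5) -> val=5, acc = 45 + 5*4 = 65, yield 65.
Therefore output = 65.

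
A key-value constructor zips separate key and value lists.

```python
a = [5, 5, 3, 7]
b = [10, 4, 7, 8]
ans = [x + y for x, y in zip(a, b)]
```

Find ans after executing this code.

Step 1: Add corresponding elements:
  5 + 10 = 15
  5 + 4 = 9
  3 + 7 = 10
  7 + 8 = 15
Therefore ans = [15, 9, 10, 15].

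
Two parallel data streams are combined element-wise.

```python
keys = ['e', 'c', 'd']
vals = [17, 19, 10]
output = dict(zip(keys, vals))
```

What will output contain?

Step 1: zip pairs keys with values:
  'e' -> 17
  'c' -> 19
  'd' -> 10
Therefore output = {'e': 17, 'c': 19, 'd': 10}.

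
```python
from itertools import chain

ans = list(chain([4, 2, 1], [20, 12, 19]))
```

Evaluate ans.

Step 1: chain() concatenates iterables: [4, 2, 1] + [20, 12, 19].
Therefore ans = [4, 2, 1, 20, 12, 19].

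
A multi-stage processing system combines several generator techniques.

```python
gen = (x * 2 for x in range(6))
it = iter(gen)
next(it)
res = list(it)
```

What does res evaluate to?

Step 1: Generator produces [0, 2, 4, 6, 8, 10].
Step 2: next(it) consumes first element (0).
Step 3: list(it) collects remaining: [2, 4, 6, 8, 10].
Therefore res = [2, 4, 6, 8, 10].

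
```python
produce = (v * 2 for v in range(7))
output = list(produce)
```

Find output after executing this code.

Step 1: For each v in range(7), compute v*2:
  v=0: 0*2 = 0
  v=1: 1*2 = 2
  v=2: 2*2 = 4
  v=3: 3*2 = 6
  v=4: 4*2 = 8
  v=5: 5*2 = 10
  v=6: 6*2 = 12
Therefore output = [0, 2, 4, 6, 8, 10, 12].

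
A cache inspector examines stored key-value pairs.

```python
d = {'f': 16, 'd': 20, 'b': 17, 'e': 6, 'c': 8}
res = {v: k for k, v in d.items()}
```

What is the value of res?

Step 1: Invert dict (swap keys and values):
  'f': 16 -> 16: 'f'
  'd': 20 -> 20: 'd'
  'b': 17 -> 17: 'b'
  'e': 6 -> 6: 'e'
  'c': 8 -> 8: 'c'
Therefore res = {16: 'f', 20: 'd', 17: 'b', 6: 'e', 8: 'c'}.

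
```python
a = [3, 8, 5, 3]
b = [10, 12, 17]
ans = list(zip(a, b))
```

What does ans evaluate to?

Step 1: zip stops at shortest (len(a)=4, len(b)=3):
  Index 0: (3, 10)
  Index 1: (8, 12)
  Index 2: (5, 17)
Step 2: Last element of a (3) has no pair, dropped.
Therefore ans = [(3, 10), (8, 12), (5, 17)].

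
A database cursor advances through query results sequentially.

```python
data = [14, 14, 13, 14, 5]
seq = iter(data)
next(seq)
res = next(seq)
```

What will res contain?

Step 1: Create iterator over [14, 14, 13, 14, 5].
Step 2: next() consumes 14.
Step 3: next() returns 14.
Therefore res = 14.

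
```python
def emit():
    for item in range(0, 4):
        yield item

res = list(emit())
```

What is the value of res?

Step 1: The generator yields each value from range(0, 4).
Step 2: list() consumes all yields: [0, 1, 2, 3].
Therefore res = [0, 1, 2, 3].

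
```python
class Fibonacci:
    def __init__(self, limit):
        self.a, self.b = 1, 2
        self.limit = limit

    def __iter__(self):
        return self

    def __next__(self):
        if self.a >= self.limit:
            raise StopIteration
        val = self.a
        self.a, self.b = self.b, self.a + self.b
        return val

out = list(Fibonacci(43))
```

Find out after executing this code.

Step 1: Fibonacci-like sequence (a=1, b=2) until >= 43:
  Yield 1, then a,b = 2,3
  Yield 2, then a,b = 3,5
  Yield 3, then a,b = 5,8
  Yield 5, then a,b = 8,13
  Yield 8, then a,b = 13,21
  Yield 13, then a,b = 21,34
  Yield 21, then a,b = 34,55
  Yield 34, then a,b = 55,89
Step 2: 55 >= 43, stop.
Therefore out = [1, 2, 3, 5, 8, 13, 21, 34].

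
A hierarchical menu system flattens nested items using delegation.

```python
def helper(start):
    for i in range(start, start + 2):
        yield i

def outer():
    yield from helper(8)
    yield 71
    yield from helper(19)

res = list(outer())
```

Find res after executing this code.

Step 1: outer() delegates to helper(8):
  yield 8
  yield 9
Step 2: yield 71
Step 3: Delegates to helper(19):
  yield 19
  yield 20
Therefore res = [8, 9, 71, 19, 20].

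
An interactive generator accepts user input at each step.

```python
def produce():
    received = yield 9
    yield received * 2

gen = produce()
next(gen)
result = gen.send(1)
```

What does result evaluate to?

Step 1: next(gen) advances to first yield, producing 9.
Step 2: send(1) resumes, received = 1.
Step 3: yield received * 2 = 1 * 2 = 2.
Therefore result = 2.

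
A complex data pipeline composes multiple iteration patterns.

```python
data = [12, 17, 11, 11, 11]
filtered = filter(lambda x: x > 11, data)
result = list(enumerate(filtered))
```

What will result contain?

Step 1: Filter [12, 17, 11, 11, 11] for > 11: [12, 17].
Step 2: enumerate re-indexes from 0: [(0, 12), (1, 17)].
Therefore result = [(0, 12), (1, 17)].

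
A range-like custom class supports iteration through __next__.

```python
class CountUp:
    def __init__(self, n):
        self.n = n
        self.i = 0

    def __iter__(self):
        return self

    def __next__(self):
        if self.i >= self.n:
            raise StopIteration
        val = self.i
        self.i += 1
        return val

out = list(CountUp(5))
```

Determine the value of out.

Step 1: CountUp(5) creates an iterator counting 0 to 4.
Step 2: list() consumes all values: [0, 1, 2, 3, 4].
Therefore out = [0, 1, 2, 3, 4].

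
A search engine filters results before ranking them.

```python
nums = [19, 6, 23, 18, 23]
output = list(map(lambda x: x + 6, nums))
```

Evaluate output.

Step 1: Apply lambda x: x + 6 to each element:
  19 -> 25
  6 -> 12
  23 -> 29
  18 -> 24
  23 -> 29
Therefore output = [25, 12, 29, 24, 29].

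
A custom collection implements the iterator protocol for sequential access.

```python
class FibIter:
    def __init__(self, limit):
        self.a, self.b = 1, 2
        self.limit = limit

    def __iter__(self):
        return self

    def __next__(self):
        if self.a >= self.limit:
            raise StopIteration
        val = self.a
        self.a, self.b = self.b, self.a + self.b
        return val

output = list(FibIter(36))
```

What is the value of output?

Step 1: Fibonacci-like sequence (a=1, b=2) until >= 36:
  Yield 1, then a,b = 2,3
  Yield 2, then a,b = 3,5
  Yield 3, then a,b = 5,8
  Yield 5, then a,b = 8,13
  Yield 8, then a,b = 13,21
  Yield 13, then a,b = 21,34
  Yield 21, then a,b = 34,55
  Yield 34, then a,b = 55,89
Step 2: 55 >= 36, stop.
Therefore output = [1, 2, 3, 5, 8, 13, 21, 34].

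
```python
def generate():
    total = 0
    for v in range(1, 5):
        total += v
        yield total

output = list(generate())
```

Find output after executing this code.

Step 1: Generator accumulates running sum:
  v=1: total = 1, yield 1
  v=2: total = 3, yield 3
  v=3: total = 6, yield 6
  v=4: total = 10, yield 10
Therefore output = [1, 3, 6, 10].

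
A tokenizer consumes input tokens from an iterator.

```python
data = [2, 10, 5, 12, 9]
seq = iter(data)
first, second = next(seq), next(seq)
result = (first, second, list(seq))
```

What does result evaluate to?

Step 1: Create iterator over [2, 10, 5, 12, 9].
Step 2: first = 2, second = 10.
Step 3: Remaining elements: [5, 12, 9].
Therefore result = (2, 10, [5, 12, 9]).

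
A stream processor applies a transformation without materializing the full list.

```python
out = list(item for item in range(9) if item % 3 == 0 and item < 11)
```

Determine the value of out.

Step 1: Filter range(9) where item % 3 == 0 and item < 11:
  item=0: both conditions met, included
  item=1: excluded (1 % 3 != 0)
  item=2: excluded (2 % 3 != 0)
  item=3: both conditions met, included
  item=4: excluded (4 % 3 != 0)
  item=5: excluded (5 % 3 != 0)
  item=6: both conditions met, included
  item=7: excluded (7 % 3 != 0)
  item=8: excluded (8 % 3 != 0)
Therefore out = [0, 3, 6].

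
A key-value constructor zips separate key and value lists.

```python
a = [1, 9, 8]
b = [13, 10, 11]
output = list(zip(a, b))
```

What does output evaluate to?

Step 1: zip pairs elements at same index:
  Index 0: (1, 13)
  Index 1: (9, 10)
  Index 2: (8, 11)
Therefore output = [(1, 13), (9, 10), (8, 11)].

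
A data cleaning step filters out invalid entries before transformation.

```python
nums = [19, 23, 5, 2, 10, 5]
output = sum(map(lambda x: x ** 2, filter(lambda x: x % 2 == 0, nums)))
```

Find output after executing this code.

Step 1: Filter even numbers from [19, 23, 5, 2, 10, 5]: [2, 10]
Step 2: Square each: [4, 100]
Step 3: Sum = 104.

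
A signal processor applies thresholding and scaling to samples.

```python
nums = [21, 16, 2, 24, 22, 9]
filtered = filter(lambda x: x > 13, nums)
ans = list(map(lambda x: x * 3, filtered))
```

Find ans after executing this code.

Step 1: Filter nums for elements > 13:
  21: kept
  16: kept
  2: removed
  24: kept
  22: kept
  9: removed
Step 2: Map x * 3 on filtered [21, 16, 24, 22]:
  21 -> 63
  16 -> 48
  24 -> 72
  22 -> 66
Therefore ans = [63, 48, 72, 66].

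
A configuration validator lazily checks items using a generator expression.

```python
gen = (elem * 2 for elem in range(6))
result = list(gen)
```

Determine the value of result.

Step 1: For each elem in range(6), compute elem*2:
  elem=0: 0*2 = 0
  elem=1: 1*2 = 2
  elem=2: 2*2 = 4
  elem=3: 3*2 = 6
  elem=4: 4*2 = 8
  elem=5: 5*2 = 10
Therefore result = [0, 2, 4, 6, 8, 10].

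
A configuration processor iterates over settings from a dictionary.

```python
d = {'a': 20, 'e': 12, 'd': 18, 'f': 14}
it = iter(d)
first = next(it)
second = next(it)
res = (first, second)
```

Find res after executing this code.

Step 1: iter(d) iterates over keys: ['a', 'e', 'd', 'f'].
Step 2: first = next(it) = 'a', second = next(it) = 'e'.
Therefore res = ('a', 'e').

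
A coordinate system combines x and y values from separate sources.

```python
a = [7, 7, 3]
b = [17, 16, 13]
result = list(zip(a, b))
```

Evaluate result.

Step 1: zip pairs elements at same index:
  Index 0: (7, 17)
  Index 1: (7, 16)
  Index 2: (3, 13)
Therefore result = [(7, 17), (7, 16), (3, 13)].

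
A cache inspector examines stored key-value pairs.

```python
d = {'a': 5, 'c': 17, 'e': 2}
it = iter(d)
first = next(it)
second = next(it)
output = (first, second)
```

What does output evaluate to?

Step 1: iter(d) iterates over keys: ['a', 'c', 'e'].
Step 2: first = next(it) = 'a', second = next(it) = 'c'.
Therefore output = ('a', 'c').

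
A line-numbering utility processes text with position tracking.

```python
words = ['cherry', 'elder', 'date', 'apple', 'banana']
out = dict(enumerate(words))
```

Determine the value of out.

Step 1: enumerate pairs indices with words:
  0 -> 'cherry'
  1 -> 'elder'
  2 -> 'date'
  3 -> 'apple'
  4 -> 'banana'
Therefore out = {0: 'cherry', 1: 'elder', 2: 'date', 3: 'apple', 4: 'banana'}.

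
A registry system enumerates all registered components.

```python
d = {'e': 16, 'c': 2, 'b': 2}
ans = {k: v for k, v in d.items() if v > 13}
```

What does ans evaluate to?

Step 1: Filter items where value > 13:
  'e': 16 > 13: kept
  'c': 2 <= 13: removed
  'b': 2 <= 13: removed
Therefore ans = {'e': 16}.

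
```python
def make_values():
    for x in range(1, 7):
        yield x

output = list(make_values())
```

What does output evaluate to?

Step 1: The generator yields each value from range(1, 7).
Step 2: list() consumes all yields: [1, 2, 3, 4, 5, 6].
Therefore output = [1, 2, 3, 4, 5, 6].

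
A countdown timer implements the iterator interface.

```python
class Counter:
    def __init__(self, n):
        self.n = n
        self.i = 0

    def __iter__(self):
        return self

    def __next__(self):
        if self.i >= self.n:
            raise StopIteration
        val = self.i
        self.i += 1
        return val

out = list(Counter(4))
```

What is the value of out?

Step 1: Counter(4) creates an iterator counting 0 to 3.
Step 2: list() consumes all values: [0, 1, 2, 3].
Therefore out = [0, 1, 2, 3].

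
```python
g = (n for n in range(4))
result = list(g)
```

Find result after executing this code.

Step 1: Generator expression iterates range(4): [0, 1, 2, 3].
Step 2: list() collects all values.
Therefore result = [0, 1, 2, 3].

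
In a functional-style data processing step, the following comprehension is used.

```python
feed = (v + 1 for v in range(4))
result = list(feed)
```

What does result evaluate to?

Step 1: For each v in range(4), compute v+1:
  v=0: 0+1 = 1
  v=1: 1+1 = 2
  v=2: 2+1 = 3
  v=3: 3+1 = 4
Therefore result = [1, 2, 3, 4].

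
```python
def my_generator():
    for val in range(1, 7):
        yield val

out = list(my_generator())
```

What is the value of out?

Step 1: The generator yields each value from range(1, 7).
Step 2: list() consumes all yields: [1, 2, 3, 4, 5, 6].
Therefore out = [1, 2, 3, 4, 5, 6].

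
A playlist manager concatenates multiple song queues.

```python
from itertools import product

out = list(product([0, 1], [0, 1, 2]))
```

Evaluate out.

Step 1: product([0, 1], [0, 1, 2]) gives all pairs:
  (0, 0)
  (0, 1)
  (0, 2)
  (1, 0)
  (1, 1)
  (1, 2)
Therefore out = [(0, 0), (0, 1), (0, 2), (1, 0), (1, 1), (1, 2)].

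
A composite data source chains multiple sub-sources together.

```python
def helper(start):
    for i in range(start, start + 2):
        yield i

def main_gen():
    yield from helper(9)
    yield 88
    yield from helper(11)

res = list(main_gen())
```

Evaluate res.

Step 1: main_gen() delegates to helper(9):
  yield 9
  yield 10
Step 2: yield 88
Step 3: Delegates to helper(11):
  yield 11
  yield 12
Therefore res = [9, 10, 88, 11, 12].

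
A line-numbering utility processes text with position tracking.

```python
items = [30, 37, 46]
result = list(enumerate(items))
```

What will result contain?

Step 1: enumerate pairs each element with its index:
  (0, 30)
  (1, 37)
  (2, 46)
Therefore result = [(0, 30), (1, 37), (2, 46)].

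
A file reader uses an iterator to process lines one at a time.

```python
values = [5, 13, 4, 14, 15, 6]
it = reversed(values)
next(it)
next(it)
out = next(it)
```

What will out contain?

Step 1: reversed([5, 13, 4, 14, 15, 6]) gives iterator: [6, 15, 14, 4, 13, 5].
Step 2: First next() = 6, second next() = 15.
Step 3: Third next() = 14.
Therefore out = 14.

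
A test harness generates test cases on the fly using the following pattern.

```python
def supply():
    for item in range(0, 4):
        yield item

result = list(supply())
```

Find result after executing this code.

Step 1: The generator yields each value from range(0, 4).
Step 2: list() consumes all yields: [0, 1, 2, 3].
Therefore result = [0, 1, 2, 3].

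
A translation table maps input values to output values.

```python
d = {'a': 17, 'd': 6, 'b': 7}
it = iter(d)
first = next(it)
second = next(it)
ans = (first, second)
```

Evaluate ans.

Step 1: iter(d) iterates over keys: ['a', 'd', 'b'].
Step 2: first = next(it) = 'a', second = next(it) = 'd'.
Therefore ans = ('a', 'd').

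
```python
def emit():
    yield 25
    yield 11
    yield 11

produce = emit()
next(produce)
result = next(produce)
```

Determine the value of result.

Step 1: emit() creates a generator.
Step 2: next(produce) yields 25 (consumed and discarded).
Step 3: next(produce) yields 11, assigned to result.
Therefore result = 11.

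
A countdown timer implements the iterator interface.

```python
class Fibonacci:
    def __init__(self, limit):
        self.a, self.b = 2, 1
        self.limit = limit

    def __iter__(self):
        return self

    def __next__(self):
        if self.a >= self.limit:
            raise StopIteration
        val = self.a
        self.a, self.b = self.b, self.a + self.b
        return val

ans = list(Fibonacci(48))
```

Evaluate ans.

Step 1: Fibonacci-like sequence (a=2, b=1) until >= 48:
  Yield 2, then a,b = 1,3
  Yield 1, then a,b = 3,4
  Yield 3, then a,b = 4,7
  Yield 4, then a,b = 7,11
  Yield 7, then a,b = 11,18
  Yield 11, then a,b = 18,29
  Yield 18, then a,b = 29,47
  Yield 29, then a,b = 47,76
  Yield 47, then a,b = 76,123
Step 2: 76 >= 48, stop.
Therefore ans = [2, 1, 3, 4, 7, 11, 18, 29, 47].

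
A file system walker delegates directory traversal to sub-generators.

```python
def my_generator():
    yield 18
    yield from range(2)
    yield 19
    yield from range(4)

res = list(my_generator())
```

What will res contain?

Step 1: Trace yields in order:
  yield 18
  yield 0
  yield 1
  yield 19
  yield 0
  yield 1
  yield 2
  yield 3
Therefore res = [18, 0, 1, 19, 0, 1, 2, 3].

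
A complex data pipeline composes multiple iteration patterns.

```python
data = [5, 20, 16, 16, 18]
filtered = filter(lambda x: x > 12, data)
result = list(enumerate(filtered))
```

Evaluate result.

Step 1: Filter [5, 20, 16, 16, 18] for > 12: [20, 16, 16, 18].
Step 2: enumerate re-indexes from 0: [(0, 20), (1, 16), (2, 16), (3, 18)].
Therefore result = [(0, 20), (1, 16), (2, 16), (3, 18)].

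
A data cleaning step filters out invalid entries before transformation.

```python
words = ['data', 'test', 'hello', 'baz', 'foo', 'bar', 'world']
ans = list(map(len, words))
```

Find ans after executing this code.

Step 1: Map len() to each word:
  'data' -> 4
  'test' -> 4
  'hello' -> 5
  'baz' -> 3
  'foo' -> 3
  'bar' -> 3
  'world' -> 5
Therefore ans = [4, 4, 5, 3, 3, 3, 5].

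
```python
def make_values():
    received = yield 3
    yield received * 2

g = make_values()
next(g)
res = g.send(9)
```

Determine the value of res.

Step 1: next(g) advances to first yield, producing 3.
Step 2: send(9) resumes, received = 9.
Step 3: yield received * 2 = 9 * 2 = 18.
Therefore res = 18.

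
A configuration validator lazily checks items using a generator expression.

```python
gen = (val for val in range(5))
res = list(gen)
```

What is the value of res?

Step 1: Generator expression iterates range(5): [0, 1, 2, 3, 4].
Step 2: list() collects all values.
Therefore res = [0, 1, 2, 3, 4].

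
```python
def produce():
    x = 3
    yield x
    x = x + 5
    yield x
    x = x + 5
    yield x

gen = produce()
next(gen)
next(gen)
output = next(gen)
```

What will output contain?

Step 1: Trace through generator execution:
  Yield 1: x starts at 3, yield 3
  Yield 2: x = 3 + 5 = 8, yield 8
  Yield 3: x = 8 + 5 = 13, yield 13
Step 2: First next() gets 3, second next() gets the second value, third next() yields 13.
Therefore output = 13.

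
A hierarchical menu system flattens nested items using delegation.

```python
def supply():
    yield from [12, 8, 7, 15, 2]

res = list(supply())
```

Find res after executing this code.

Step 1: yield from delegates to the iterable, yielding each element.
Step 2: Collected values: [12, 8, 7, 15, 2].
Therefore res = [12, 8, 7, 15, 2].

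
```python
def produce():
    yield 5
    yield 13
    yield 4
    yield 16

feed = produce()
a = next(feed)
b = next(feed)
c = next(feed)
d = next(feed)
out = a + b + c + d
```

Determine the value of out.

Step 1: Create generator and consume all values:
  a = next(feed) = 5
  b = next(feed) = 13
  c = next(feed) = 4
  d = next(feed) = 16
Step 2: out = 5 + 13 + 4 + 16 = 38.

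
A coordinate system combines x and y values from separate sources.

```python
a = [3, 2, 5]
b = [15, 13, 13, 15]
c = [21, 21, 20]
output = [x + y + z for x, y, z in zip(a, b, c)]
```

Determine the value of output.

Step 1: zip three lists (truncates to shortest, len=3):
  3 + 15 + 21 = 39
  2 + 13 + 21 = 36
  5 + 13 + 20 = 38
Therefore output = [39, 36, 38].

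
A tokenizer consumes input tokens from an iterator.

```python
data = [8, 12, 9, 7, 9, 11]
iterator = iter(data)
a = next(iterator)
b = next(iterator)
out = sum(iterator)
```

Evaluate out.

Step 1: Create iterator over [8, 12, 9, 7, 9, 11].
Step 2: a = next() = 8, b = next() = 12.
Step 3: sum() of remaining [9, 7, 9, 11] = 36.
Therefore out = 36.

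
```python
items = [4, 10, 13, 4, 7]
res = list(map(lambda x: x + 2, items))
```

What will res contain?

Step 1: Apply lambda x: x + 2 to each element:
  4 -> 6
  10 -> 12
  13 -> 15
  4 -> 6
  7 -> 9
Therefore res = [6, 12, 15, 6, 9].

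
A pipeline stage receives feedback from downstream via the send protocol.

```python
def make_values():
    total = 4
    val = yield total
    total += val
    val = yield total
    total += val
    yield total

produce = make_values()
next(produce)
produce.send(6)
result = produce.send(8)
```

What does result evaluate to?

Step 1: next() -> yield total=4.
Step 2: send(6) -> val=6, total = 4+6 = 10, yield 10.
Step 3: send(8) -> val=8, total = 10+8 = 18, yield 18.
Therefore result = 18.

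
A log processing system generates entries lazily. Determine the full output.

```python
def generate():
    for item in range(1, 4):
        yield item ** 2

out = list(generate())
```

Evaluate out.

Step 1: For each item in range(1, 4), yield item**2:
  item=1: yield 1**2 = 1
  item=2: yield 2**2 = 4
  item=3: yield 3**2 = 9
Therefore out = [1, 4, 9].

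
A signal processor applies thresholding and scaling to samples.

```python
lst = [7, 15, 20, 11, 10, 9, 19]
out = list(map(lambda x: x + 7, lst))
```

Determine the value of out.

Step 1: Apply lambda x: x + 7 to each element:
  7 -> 14
  15 -> 22
  20 -> 27
  11 -> 18
  10 -> 17
  9 -> 16
  19 -> 26
Therefore out = [14, 22, 27, 18, 17, 16, 26].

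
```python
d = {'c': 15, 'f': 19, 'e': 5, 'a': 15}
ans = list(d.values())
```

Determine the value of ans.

Step 1: d.values() returns the dictionary values in insertion order.
Therefore ans = [15, 19, 5, 15].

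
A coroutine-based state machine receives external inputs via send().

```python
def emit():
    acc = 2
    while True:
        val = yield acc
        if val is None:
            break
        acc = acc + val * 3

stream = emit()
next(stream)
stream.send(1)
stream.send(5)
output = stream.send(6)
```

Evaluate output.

Step 1: next() -> yield acc=2.
Step 2: send(1) -> val=1, acc = 2 + 1*3 = 5, yield 5.
Step 3: send(5) -> val=5, acc = 5 + 5*3 = 20, yield 20.
Step 4: send(6) -> val=6, acc = 20 + 6*3 = 38, yield 38.
Therefore output = 38.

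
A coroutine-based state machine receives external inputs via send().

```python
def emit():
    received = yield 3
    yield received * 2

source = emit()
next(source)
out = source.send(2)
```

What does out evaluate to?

Step 1: next(source) advances to first yield, producing 3.
Step 2: send(2) resumes, received = 2.
Step 3: yield received * 2 = 2 * 2 = 4.
Therefore out = 4.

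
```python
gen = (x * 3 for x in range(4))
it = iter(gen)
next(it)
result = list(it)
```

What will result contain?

Step 1: Generator produces [0, 3, 6, 9].
Step 2: next(it) consumes first element (0).
Step 3: list(it) collects remaining: [3, 6, 9].
Therefore result = [3, 6, 9].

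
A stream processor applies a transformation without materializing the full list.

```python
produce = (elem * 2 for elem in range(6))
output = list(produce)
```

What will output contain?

Step 1: For each elem in range(6), compute elem*2:
  elem=0: 0*2 = 0
  elem=1: 1*2 = 2
  elem=2: 2*2 = 4
  elem=3: 3*2 = 6
  elem=4: 4*2 = 8
  elem=5: 5*2 = 10
Therefore output = [0, 2, 4, 6, 8, 10].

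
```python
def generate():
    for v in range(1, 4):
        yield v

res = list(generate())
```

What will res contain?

Step 1: The generator yields each value from range(1, 4).
Step 2: list() consumes all yields: [1, 2, 3].
Therefore res = [1, 2, 3].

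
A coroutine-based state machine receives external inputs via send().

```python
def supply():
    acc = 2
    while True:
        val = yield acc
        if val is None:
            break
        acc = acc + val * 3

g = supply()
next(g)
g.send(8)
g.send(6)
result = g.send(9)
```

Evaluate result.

Step 1: next() -> yield acc=2.
Step 2: send(8) -> val=8, acc = 2 + 8*3 = 26, yield 26.
Step 3: send(6) -> val=6, acc = 26 + 6*3 = 44, yield 44.
Step 4: send(9) -> val=9, acc = 44 + 9*3 = 71, yield 71.
Therefore result = 71.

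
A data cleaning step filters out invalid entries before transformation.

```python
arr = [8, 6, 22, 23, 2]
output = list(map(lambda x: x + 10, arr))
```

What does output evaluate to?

Step 1: Apply lambda x: x + 10 to each element:
  8 -> 18
  6 -> 16
  22 -> 32
  23 -> 33
  2 -> 12
Therefore output = [18, 16, 32, 33, 12].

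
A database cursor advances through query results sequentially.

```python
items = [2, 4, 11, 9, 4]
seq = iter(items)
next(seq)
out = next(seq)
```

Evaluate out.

Step 1: Create iterator over [2, 4, 11, 9, 4].
Step 2: next() consumes 2.
Step 3: next() returns 4.
Therefore out = 4.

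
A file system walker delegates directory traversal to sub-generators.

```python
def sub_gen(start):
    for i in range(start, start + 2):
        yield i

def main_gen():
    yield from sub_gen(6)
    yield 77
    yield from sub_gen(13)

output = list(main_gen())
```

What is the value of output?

Step 1: main_gen() delegates to sub_gen(6):
  yield 6
  yield 7
Step 2: yield 77
Step 3: Delegates to sub_gen(13):
  yield 13
  yield 14
Therefore output = [6, 7, 77, 13, 14].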